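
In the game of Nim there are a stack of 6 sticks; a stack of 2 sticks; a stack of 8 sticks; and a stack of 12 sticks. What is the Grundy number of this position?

Compute the nim-sum pairwise:
6 ^ 2 = 4
4 ^ 8 = 12
12 ^ 12 = 0

0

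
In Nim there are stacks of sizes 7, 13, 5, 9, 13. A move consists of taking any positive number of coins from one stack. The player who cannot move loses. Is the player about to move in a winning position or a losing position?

Winning position

Compute the nim-sum pairwise:
7 XOR 13 = 10
10 XOR 5 = 15
15 XOR 9 = 6
6 XOR 13 = 11
The nim-sum is 11 ≠ 0, so this is an N-position: the player to move can win.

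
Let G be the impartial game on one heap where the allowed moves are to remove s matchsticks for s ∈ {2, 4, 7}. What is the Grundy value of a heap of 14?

1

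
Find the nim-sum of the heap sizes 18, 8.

Bitwise XOR of the heap sizes:
  10010  (18)
  01000  (8)
  -----
  11010  (26)

26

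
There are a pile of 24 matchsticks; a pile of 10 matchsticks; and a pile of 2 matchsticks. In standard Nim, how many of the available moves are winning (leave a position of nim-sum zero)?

Bitwise XOR of the heap sizes:
  11000  (24)
  01010  (10)
  00010  (2)
  -----
  10000  (16)
The overall nim-sum is X = 16. A pile of size p has a winning move iff p XOR X < p (reduce it to p XOR X).
  24: 24 XOR 16 = 8 < 24 — winning move (to 8).
  10: 10 XOR 16 = 26 ≥ 10 — no move.
  2: 2 XOR 16 = 18 ≥ 2 — no move.
That gives 1 winning move.

1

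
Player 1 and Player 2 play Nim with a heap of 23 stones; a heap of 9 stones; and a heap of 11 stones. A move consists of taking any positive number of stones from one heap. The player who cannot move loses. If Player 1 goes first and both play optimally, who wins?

In binary:
  10111  (23)
  01001  (9)
  01011  (11)
  -----
  10101  (21)
The nim-sum is 21 ≠ 0, so this is an N-position: the player to move can win; Player 1 has a winning move.

Player 1 wins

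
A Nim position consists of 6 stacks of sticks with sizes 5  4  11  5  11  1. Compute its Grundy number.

Compute the nim-sum pairwise:
5 XOR 4 = 1
1 XOR 11 = 10
10 XOR 5 = 15
15 XOR 11 = 4
4 XOR 1 = 5

5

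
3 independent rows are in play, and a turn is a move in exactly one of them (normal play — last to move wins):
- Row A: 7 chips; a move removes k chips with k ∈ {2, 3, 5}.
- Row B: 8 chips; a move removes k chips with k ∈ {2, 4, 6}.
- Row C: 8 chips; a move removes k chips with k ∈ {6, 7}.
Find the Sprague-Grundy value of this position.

1

Build the Grundy sequence for row A with g(k) = mex{g(k−s) : s ∈ {2, 3, 5}, s ≤ k}:
k:     0  1  2  3  4  5  6  7
g(k):  0  0  1  1  2  2  3  0
So g(7) = 0.
For row B, compute g(0), g(1), … with moves {2, 4, 6}:
g(0) = mex{} = 0
g(1) = mex{} = 0
g(2) = mex{0} = 1
g(3) = mex{0} = 1
g(4) = mex{0,1} = 2
g(5) = mex{0,1} = 2
g(6) = mex{0,1,2} = 3
g(7) = mex{0,1,2} = 3
g(8) = mex{1,2,3} = 0
So g(8) = 0.
Grundy values for row C (subtraction set {6, 7}):
g(0) = mex{} = 0
g(1) = mex{} = 0
g(2) = mex{} = 0
g(3) = mex{} = 0
g(4) = mex{} = 0
g(5) = mex{} = 0
g(6) = mex{0} = 1
g(7) = mex{0} = 1
g(8) = mex{0} = 1
So g(8) = 1.
The value of a disjunctive sum is the nim-sum of the parts.
Combined value = 0 XOR 0 XOR 1 = 1.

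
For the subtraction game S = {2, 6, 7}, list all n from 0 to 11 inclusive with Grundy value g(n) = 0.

0, 1, 4, 5, 9

Compute g(0), g(1), … for moves {2, 6, 7}:
k:     0  1  2  3  4  5  6  7  8  9 10 11
g(k):  0  0  1  1  0  0  1  1  2  0  3  1
The P-positions (g = 0) in 0..11 are 0, 1, 4, 5, 9.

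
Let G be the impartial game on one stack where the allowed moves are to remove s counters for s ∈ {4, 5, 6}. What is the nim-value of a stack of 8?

2

Compute g(0), g(1), … for moves {4, 5, 6}:
g(0) = mex{} = 0
g(1) = mex{} = 0
g(2) = mex{} = 0
g(3) = mex{} = 0
g(4) = mex{0} = 1
g(5) = mex{0} = 1
g(6) = mex{0} = 1
g(7) = mex{0} = 1
g(8) = mex{0,1} = 2
So g(8) = 2.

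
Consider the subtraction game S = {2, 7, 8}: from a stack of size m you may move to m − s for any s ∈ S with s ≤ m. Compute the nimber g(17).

Compute g(0), g(1), … for moves {2, 7, 8}:
k:     0  1  2  3  4  5  6  7  8  9 10 11 12 13 14 15 16 17
g(k):  0  0  1  1  0  0  1  1  2  2  0  3  1  2  0  0  1  1
So g(17) = 1.

1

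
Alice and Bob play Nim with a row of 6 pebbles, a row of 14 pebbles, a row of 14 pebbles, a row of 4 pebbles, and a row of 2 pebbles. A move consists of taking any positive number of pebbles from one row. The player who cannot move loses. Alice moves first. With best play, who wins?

Bob wins

Bitwise XOR of the heap sizes:
  0110  (6)
  1110  (14)
  1110  (14)
  0100  (4)
  0010  (2)
  ----
  0000  (0)
The nim-sum is 0, so this is a P-position: the player to move is in a losing position under optimal play; Alice is about to move from it and so loses — Bob wins.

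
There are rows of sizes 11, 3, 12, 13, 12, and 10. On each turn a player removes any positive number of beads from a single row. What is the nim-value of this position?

15

Write each in binary and XOR column by column:
  1011  (11)
  0011  (3)
  1100  (12)
  1101  (13)
  1100  (12)
  1010  (10)
  ----
  1111  (15)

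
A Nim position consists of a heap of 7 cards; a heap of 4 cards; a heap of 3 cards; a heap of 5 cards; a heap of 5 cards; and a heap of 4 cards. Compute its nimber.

4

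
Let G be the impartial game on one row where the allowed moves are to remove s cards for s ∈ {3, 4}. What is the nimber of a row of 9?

0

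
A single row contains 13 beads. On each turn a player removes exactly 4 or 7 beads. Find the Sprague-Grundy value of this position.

0

Compute g(0), g(1), … for moves {4, 7}:
g(0) = mex{} = 0
g(1) = mex{} = 0
g(2) = mex{} = 0
g(3) = mex{} = 0
g(4) = mex{0} = 1
g(5) = mex{0} = 1
g(6) = mex{0} = 1
g(7) = mex{0} = 1
g(8) = mex{0,1} = 2
g(9) = mex{0,1} = 2
g(10) = mex{0,1} = 2
g(11) = mex{1} = 0
g(12) = mex{1,2} = 0
g(13) = mex{1,2} = 0
So g(13) = 0.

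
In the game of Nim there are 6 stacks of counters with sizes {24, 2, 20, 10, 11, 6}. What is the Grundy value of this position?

Nim-sum: 24 XOR 2 XOR 20 XOR 10 XOR 11 XOR 6 = 9.

9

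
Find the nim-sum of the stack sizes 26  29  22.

Nim-sum: 26 ^ 29 ^ 22 = 17.

17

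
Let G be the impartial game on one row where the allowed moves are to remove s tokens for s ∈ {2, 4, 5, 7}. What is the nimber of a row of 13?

Grundy values for subtraction set {2, 4, 5, 7}:
k:     0  1  2  3  4  5  6  7  8  9 10 11 12 13
g(k):  0  0  1  1  2  2  3  3  4  0  0  1  1  2
So g(13) = 2.

2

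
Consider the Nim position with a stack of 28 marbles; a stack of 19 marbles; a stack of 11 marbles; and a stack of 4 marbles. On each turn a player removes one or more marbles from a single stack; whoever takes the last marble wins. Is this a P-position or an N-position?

Compute the nim-sum pairwise:
28 XOR 19 = 15
15 XOR 11 = 4
4 XOR 4 = 0
The nim-sum is 0, so this is a P-position: the player to move is in a losing position under optimal play.

P-position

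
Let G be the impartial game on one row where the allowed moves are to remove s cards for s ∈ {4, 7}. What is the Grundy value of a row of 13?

Compute g(0), g(1), … for moves {4, 7}:
g(0) = mex{} = 0
g(1) = mex{} = 0
g(2) = mex{} = 0
g(3) = mex{} = 0
g(4) = mex{0} = 1
g(5) = mex{0} = 1
g(6) = mex{0} = 1
g(7) = mex{0} = 1
g(8) = mex{0,1} = 2
g(9) = mex{0,1} = 2
g(10) = mex{0,1} = 2
g(11) = mex{1} = 0
g(12) = mex{1,2} = 0
g(13) = mex{1,2} = 0
So g(13) = 0.

0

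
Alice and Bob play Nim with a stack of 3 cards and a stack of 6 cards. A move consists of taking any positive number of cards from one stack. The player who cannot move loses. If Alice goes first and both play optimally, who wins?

Compute the nim-sum pairwise:
3 ^ 6 = 5
The nim-sum is 5 ≠ 0, so this is an N-position: the player to move can win; Alice has a winning move.

Alice wins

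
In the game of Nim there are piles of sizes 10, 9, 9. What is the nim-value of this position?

10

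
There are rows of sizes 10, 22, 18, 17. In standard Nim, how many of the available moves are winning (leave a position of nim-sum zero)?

3

Compute the nim-sum pairwise:
10 XOR 22 = 28
28 XOR 18 = 14
14 XOR 17 = 31
The overall nim-sum is X = 31. A row of size p has a winning move iff p XOR X < p (reduce it to p XOR X).
  10: 10 XOR 31 = 21 ≥ 10 — no move.
  22: 22 XOR 31 = 9 < 22 — winning move (to 9).
  18: 18 XOR 31 = 13 < 18 — winning move (to 13).
  17: 17 XOR 31 = 14 < 17 — winning move (to 14).
That gives 3 winning moves.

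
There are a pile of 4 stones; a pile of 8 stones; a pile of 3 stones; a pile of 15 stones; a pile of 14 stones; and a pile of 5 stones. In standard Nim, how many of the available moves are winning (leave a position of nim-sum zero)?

3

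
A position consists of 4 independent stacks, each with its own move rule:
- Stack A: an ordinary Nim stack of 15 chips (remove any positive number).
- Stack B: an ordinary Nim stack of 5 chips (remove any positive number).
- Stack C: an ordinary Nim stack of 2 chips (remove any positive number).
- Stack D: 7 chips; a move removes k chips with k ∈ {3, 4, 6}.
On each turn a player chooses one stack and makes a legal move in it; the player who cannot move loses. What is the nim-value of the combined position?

10

Stack A is a plain Nim stack of size 15, so its Grundy value is 15.
Stack B is a plain Nim stack of size 5, so its Grundy value is 5.
Stack C is a plain Nim stack of size 2, so its Grundy value is 2.
For stack D, compute g(0), g(1), … with moves {3, 4, 6}:
g(0) = mex{} = 0
g(1) = mex{} = 0
g(2) = mex{} = 0
g(3) = mex{0} = 1
g(4) = mex{0} = 1
g(5) = mex{0} = 1
g(6) = mex{0,1} = 2
g(7) = mex{0,1} = 2
So g(7) = 2.
The value of a disjunctive sum is the nim-sum of the parts.
Combined value = 15 ⊕ 5 ⊕ 2 ⊕ 2 = 10.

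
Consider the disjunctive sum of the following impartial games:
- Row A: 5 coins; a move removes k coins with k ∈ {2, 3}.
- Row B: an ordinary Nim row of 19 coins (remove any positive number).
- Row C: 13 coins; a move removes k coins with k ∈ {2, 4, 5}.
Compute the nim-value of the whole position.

Grundy values for row A (subtraction set {2, 3}):
g(0) = mex{} = 0
g(1) = mex{} = 0
g(2) = mex{0} = 1
g(3) = mex{0} = 1
g(4) = mex{0,1} = 2
g(5) = mex{1} = 0
So g(5) = 0.
Row B is a plain Nim row of size 19, so its Grundy value is 19.
For row C, compute g(0), g(1), … with moves {2, 4, 5}:
k:     0  1  2  3  4  5  6  7  8  9 10 11 12 13
g(k):  0  0  1  1  2  2  3  0  0  1  1  2  2  3
So g(13) = 3.
By the Sprague-Grundy theorem, the Grundy value of a sum of independent games is the XOR of the component values.
Combined value = 0 XOR 19 XOR 3 = 16.

16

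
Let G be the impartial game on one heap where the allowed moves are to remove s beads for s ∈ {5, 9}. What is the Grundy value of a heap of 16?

Compute g(0), g(1), … for moves {5, 9}:
k:     0  1  2  3  4  5  6  7  8  9 10 11 12 13 14 15 16
g(k):  0  0  0  0  0  1  1  1  1  1  2  2  2  2  0  0  0
So g(16) = 0.

0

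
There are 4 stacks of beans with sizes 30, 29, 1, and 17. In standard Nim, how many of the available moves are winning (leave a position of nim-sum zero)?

3

Compute the nim-sum pairwise:
30 ^ 29 = 3
3 ^ 1 = 2
2 ^ 17 = 19
The overall nim-sum is X = 19. A stack of size p has a winning move iff p XOR X < p (reduce it to p XOR X).
  30: 30 XOR 19 = 13 < 30 — winning move (to 13).
  29: 29 XOR 19 = 14 < 29 — winning move (to 14).
  1: 1 XOR 19 = 18 ≥ 1 — no move.
  17: 17 XOR 19 = 2 < 17 — winning move (to 2).
That gives 3 winning moves.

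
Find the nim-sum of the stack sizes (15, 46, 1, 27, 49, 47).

In binary:
  001111  (15)
  101110  (46)
  000001  (1)
  011011  (27)
  110001  (49)
  101111  (47)
  ------
  100101  (37)

37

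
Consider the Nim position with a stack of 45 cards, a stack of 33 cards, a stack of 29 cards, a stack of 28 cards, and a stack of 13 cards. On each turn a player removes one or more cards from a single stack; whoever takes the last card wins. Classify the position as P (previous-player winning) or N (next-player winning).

P-position

Write each in binary and XOR column by column:
  101101  (45)
  100001  (33)
  011101  (29)
  011100  (28)
  001101  (13)
  ------
  000000  (0)
The nim-sum is 0, so this is a P-position: the player to move is in a losing position under optimal play.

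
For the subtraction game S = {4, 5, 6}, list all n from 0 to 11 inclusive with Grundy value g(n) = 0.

0, 1, 2, 3, 10, 11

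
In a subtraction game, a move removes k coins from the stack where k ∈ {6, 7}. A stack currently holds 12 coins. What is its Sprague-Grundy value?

2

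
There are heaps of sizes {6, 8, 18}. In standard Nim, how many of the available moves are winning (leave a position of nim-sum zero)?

1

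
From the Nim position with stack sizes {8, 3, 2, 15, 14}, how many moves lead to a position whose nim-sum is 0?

3

In binary:
  1000  (8)
  0011  (3)
  0010  (2)
  1111  (15)
  1110  (14)
  ----
  1000  (8)
The overall nim-sum is X = 8. A stack of size p has a winning move iff p XOR X < p (reduce it to p XOR X).
  8: 8 XOR 8 = 0 < 8 — winning move (to 0).
  3: 3 XOR 8 = 11 ≥ 3 — no move.
  2: 2 XOR 8 = 10 ≥ 2 — no move.
  15: 15 XOR 8 = 7 < 15 — winning move (to 7).
  14: 14 XOR 8 = 6 < 14 — winning move (to 6).
That gives 3 winning moves.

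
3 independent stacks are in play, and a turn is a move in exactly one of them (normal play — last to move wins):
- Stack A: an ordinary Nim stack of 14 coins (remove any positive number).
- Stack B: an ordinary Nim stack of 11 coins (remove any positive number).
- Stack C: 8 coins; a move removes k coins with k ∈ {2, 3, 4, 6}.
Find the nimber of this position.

5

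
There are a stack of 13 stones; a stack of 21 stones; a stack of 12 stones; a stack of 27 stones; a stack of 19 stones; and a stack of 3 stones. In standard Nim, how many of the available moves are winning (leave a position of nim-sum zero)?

3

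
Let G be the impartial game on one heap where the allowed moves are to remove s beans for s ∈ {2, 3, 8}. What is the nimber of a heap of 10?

0

Build the Grundy sequence with g(k) = mex{g(k−s) : s ∈ {2, 3, 8}, s ≤ k}:
k:     0  1  2  3  4  5  6  7  8  9 10
g(k):  0  0  1  1  2  0  0  1  1  2  0
So g(10) = 0.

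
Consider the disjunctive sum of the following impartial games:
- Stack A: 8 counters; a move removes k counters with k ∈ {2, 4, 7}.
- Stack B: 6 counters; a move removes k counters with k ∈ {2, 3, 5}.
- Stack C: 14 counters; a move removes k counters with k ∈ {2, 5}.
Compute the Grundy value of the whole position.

Build the Grundy sequence for stack A with g(k) = mex{g(k−s) : s ∈ {2, 4, 7}, s ≤ k}:
g(0) = mex{} = 0
g(1) = mex{} = 0
g(2) = mex{0} = 1
g(3) = mex{0} = 1
g(4) = mex{0,1} = 2
g(5) = mex{0,1} = 2
g(6) = mex{1,2} = 0
g(7) = mex{0,1,2} = 3
g(8) = mex{0,2} = 1
So g(8) = 1.
For stack B, compute g(0), g(1), … with moves {2, 3, 5}:
g(0) = mex{} = 0
g(1) = mex{} = 0
g(2) = mex{0} = 1
g(3) = mex{0} = 1
g(4) = mex{0,1} = 2
g(5) = mex{0,1} = 2
g(6) = mex{0,1,2} = 3
So g(6) = 3.
Grundy values for stack C (subtraction set {2, 5}):
k:     0  1  2  3  4  5  6  7  8  9 10 11 12 13 14
g(k):  0  0  1  1  0  2  1  0  0  1  1  0  2  1  0
So g(14) = 0.
The value of a disjunctive sum is the nim-sum of the parts.
Combined value = 1 ⊕ 3 ⊕ 0 = 2.

2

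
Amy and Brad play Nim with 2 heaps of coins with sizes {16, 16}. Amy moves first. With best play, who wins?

Compute the nim-sum pairwise:
16 ^ 16 = 0
The nim-sum is 0, so this is a P-position: the player to move is in a losing position under optimal play; Amy is about to move from it and so loses — Brad wins.

Brad wins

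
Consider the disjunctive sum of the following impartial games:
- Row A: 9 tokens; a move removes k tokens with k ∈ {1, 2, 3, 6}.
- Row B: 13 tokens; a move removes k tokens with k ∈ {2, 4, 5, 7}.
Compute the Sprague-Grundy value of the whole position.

Grundy values for row A (subtraction set {1, 2, 3, 6}):
g(0) = mex{} = 0
g(1) = mex{0} = 1
g(2) = mex{0,1} = 2
g(3) = mex{0,1,2} = 3
g(4) = mex{1,2,3} = 0
g(5) = mex{0,2,3} = 1
g(6) = mex{0,1,3} = 2
g(7) = mex{0,1,2} = 3
g(8) = mex{1,2,3} = 0
g(9) = mex{0,2,3} = 1
So g(9) = 1.
For row B, compute g(0), g(1), … with moves {2, 4, 5, 7}:
g(0) = mex{} = 0
g(1) = mex{} = 0
g(2) = mex{0} = 1
g(3) = mex{0} = 1
g(4) = mex{0,1} = 2
g(5) = mex{0,1} = 2
g(6) = mex{0,1,2} = 3
g(7) = mex{0,1,2} = 3
g(8) = mex{0,1,2,3} = 4
g(9) = mex{1,2,3} = 0
g(10) = mex{1,2,3,4} = 0
g(11) = mex{0,2,3} = 1
g(12) = mex{0,2,3,4} = 1
g(13) = mex{0,1,3,4} = 2
So g(13) = 2.
The value of a disjunctive sum is the nim-sum of the parts.
Combined value = 1 ⊕ 2 = 3.

3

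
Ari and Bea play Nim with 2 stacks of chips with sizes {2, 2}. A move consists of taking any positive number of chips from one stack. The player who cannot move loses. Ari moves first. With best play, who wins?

Bea wins

Nim-sum: 2 XOR 2 = 0.
The nim-sum is 0, so this is a P-position: the player to move is in a losing position under optimal play; Ari is about to move from it and so loses — Bea wins.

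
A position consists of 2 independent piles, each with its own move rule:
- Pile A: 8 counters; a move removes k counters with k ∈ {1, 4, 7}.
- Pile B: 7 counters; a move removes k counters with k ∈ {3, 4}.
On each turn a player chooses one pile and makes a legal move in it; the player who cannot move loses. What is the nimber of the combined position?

0

Grundy values for pile A (subtraction set {1, 4, 7}):
g(0) = mex{} = 0
g(1) = mex{0} = 1
g(2) = mex{1} = 0
g(3) = mex{0} = 1
g(4) = mex{0,1} = 2
g(5) = mex{1,2} = 0
g(6) = mex{0} = 1
g(7) = mex{0,1} = 2
g(8) = mex{1,2} = 0
So g(8) = 0.
For pile B, compute g(0), g(1), … with moves {3, 4}:
g(0) = mex{} = 0
g(1) = mex{} = 0
g(2) = mex{} = 0
g(3) = mex{0} = 1
g(4) = mex{0} = 1
g(5) = mex{0} = 1
g(6) = mex{0,1} = 2
g(7) = mex{1} = 0
So g(7) = 0.
The value of a disjunctive sum is the nim-sum of the parts.
Combined value = 0 XOR 0 = 0.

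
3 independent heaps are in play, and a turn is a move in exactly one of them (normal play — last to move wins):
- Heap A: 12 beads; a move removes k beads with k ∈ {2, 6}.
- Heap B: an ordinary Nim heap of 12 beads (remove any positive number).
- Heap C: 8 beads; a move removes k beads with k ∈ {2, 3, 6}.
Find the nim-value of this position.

14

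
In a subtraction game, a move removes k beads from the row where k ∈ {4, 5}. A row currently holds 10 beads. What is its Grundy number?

0

Grundy values for subtraction set {4, 5}:
k:     0  1  2  3  4  5  6  7  8  9 10
g(k):  0  0  0  0  1  1  1  1  2  0  0
So g(10) = 0.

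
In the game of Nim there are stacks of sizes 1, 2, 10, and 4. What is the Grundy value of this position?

13

Write each in binary and XOR column by column:
  0001  (1)
  0010  (2)
  1010  (10)
  0100  (4)
  ----
  1101  (13)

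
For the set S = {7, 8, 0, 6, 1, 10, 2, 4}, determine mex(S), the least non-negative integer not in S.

The values 0, 1, 2 are all present; 3 is the first non-negative integer missing from the set.

3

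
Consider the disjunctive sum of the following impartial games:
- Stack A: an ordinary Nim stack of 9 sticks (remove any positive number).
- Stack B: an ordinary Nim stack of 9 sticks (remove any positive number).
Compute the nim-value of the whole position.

0

Stack A is a plain Nim stack of size 9, so its Grundy value is 9.
Stack B is a plain Nim stack of size 9, so its Grundy value is 9.
By the Sprague-Grundy theorem, the Grundy value of a sum of independent games is the XOR of the component values.
Combined value = 9 ⊕ 9 = 0.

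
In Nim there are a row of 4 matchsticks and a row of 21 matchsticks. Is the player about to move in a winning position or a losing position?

Winning position

Bitwise XOR of the heap sizes:
  00100  (4)
  10101  (21)
  -----
  10001  (17)
The nim-sum is 17 ≠ 0, so this is an N-position: the player to move can win.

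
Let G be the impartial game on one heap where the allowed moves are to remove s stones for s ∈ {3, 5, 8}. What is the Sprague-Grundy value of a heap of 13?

Build the Grundy sequence with g(k) = mex{g(k−s) : s ∈ {3, 5, 8}, s ≤ k}:
k:     0  1  2  3  4  5  6  7  8  9 10 11 12 13
g(k):  0  0  0  1  1  1  2  2  2  3  3  0  0  0
So g(13) = 0.

0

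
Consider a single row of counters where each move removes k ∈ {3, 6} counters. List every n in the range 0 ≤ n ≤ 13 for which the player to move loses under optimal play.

0, 1, 2, 9, 10, 11

Compute g(0), g(1), … for moves {3, 6}:
k:     0  1  2  3  4  5  6  7  8  9 10 11 12 13
g(k):  0  0  0  1  1  1  2  2  2  0  0  0  1  1
The P-positions (g = 0) in 0..13 are 0, 1, 2, 9, 10, 11.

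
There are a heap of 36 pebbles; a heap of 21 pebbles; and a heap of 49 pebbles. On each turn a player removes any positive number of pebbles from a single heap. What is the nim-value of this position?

0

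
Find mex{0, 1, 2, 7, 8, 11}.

3

The values 0, 1, 2 are all present; 3 is the first non-negative integer missing from the set.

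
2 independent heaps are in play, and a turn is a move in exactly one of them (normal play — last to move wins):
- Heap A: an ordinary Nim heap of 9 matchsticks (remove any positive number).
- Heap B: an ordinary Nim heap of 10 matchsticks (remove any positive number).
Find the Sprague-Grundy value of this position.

3

Heap A is a plain Nim heap of size 9, so its Grundy value is 9.
Heap B is a plain Nim heap of size 10, so its Grundy value is 10.
By the Sprague-Grundy theorem, the Grundy value of a sum of independent games is the XOR of the component values.
Combined value = 9 ⊕ 10 = 3.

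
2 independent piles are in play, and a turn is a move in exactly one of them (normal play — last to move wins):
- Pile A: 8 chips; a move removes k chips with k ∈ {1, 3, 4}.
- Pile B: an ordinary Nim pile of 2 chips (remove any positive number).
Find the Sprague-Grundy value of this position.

3

Build the Grundy sequence for pile A with g(k) = mex{g(k−s) : s ∈ {1, 3, 4}, s ≤ k}:
k:     0  1  2  3  4  5  6  7  8
g(k):  0  1  0  1  2  3  2  0  1
So g(8) = 1.
Pile B is a plain Nim pile of size 2, so its Grundy value is 2.
The value of a disjunctive sum is the nim-sum of the parts.
Combined value = 1 ⊕ 2 = 3.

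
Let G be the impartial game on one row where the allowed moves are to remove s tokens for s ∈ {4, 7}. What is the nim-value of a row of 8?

2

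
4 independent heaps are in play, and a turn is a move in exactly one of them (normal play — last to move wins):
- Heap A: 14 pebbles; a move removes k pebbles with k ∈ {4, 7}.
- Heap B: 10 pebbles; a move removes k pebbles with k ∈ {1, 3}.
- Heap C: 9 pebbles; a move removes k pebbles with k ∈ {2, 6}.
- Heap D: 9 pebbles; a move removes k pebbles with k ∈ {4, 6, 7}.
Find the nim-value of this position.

2

Build the Grundy sequence for heap A with g(k) = mex{g(k−s) : s ∈ {4, 7}, s ≤ k}:
k:     0  1  2  3  4  5  6  7  8  9 10 11 12 13 14
g(k):  0  0  0  0  1  1  1  1  2  2  2  0  0  0  0
So g(14) = 0.
For heap B, compute g(0), g(1), … with moves {1, 3}:
k:     0  1  2  3  4  5  6  7  8  9 10
g(k):  0  1  0  1  0  1  0  1  0  1  0
So g(10) = 0.
For heap C, compute g(0), g(1), … with moves {2, 6}:
g(0) = mex{} = 0
g(1) = mex{} = 0
g(2) = mex{0} = 1
g(3) = mex{0} = 1
g(4) = mex{1} = 0
g(5) = mex{1} = 0
g(6) = mex{0} = 1
g(7) = mex{0} = 1
g(8) = mex{1} = 0
g(9) = mex{1} = 0
So g(9) = 0.
Grundy values for heap D (subtraction set {4, 6, 7}):
k:     0  1  2  3  4  5  6  7  8  9
g(k):  0  0  0  0  1  1  1  1  2  2
So g(9) = 2.
By the Sprague-Grundy theorem, the Grundy value of a sum of independent games is the XOR of the component values.
Combined value = 0 ⊕ 0 ⊕ 0 ⊕ 2 = 2.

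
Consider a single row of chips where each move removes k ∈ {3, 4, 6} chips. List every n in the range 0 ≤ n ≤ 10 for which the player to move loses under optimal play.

0, 1, 2, 9, 10

Compute g(0), g(1), … for moves {3, 4, 6}:
k:     0  1  2  3  4  5  6  7  8  9 10
g(k):  0  0  0  1  1  1  2  2  2  0  0
The P-positions (g = 0) in 0..10 are 0, 1, 2, 9, 10.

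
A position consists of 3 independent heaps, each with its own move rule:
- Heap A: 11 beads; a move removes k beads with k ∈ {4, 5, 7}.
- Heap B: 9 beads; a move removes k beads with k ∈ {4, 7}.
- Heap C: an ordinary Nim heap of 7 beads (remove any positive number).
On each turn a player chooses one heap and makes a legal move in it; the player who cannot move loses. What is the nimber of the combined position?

5

Grundy values for heap A (subtraction set {4, 5, 7}):
k:     0  1  2  3  4  5  6  7  8  9 10 11
g(k):  0  0  0  0  1  1  1  1  2  2  2  0
So g(11) = 0.
Grundy values for heap B (subtraction set {4, 7}):
k:     0  1  2  3  4  5  6  7  8  9
g(k):  0  0  0  0  1  1  1  1  2  2
So g(9) = 2.
Heap C is a plain Nim heap of size 7, so its Grundy value is 7.
By the Sprague-Grundy theorem, the Grundy value of a sum of independent games is the XOR of the component values.
Combined value = 0 ⊕ 2 ⊕ 7 = 5.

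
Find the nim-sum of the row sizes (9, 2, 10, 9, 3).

Nim-sum: 9 ^ 2 ^ 10 ^ 9 ^ 3 = 11.

11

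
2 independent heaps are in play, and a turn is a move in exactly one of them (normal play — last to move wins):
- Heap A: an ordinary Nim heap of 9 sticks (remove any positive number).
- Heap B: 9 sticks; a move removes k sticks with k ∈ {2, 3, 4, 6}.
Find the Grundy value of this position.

9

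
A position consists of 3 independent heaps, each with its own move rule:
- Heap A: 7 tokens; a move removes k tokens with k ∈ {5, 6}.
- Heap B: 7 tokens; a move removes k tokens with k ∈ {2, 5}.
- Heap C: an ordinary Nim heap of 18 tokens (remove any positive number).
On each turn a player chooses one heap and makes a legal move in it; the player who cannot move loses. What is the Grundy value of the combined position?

19

For heap A, compute g(0), g(1), … with moves {5, 6}:
k:     0  1  2  3  4  5  6  7
g(k):  0  0  0  0  0  1  1  1
So g(7) = 1.
Grundy values for heap B (subtraction set {2, 5}):
g(0) = mex{} = 0
g(1) = mex{} = 0
g(2) = mex{0} = 1
g(3) = mex{0} = 1
g(4) = mex{1} = 0
g(5) = mex{0,1} = 2
g(6) = mex{0} = 1
g(7) = mex{1,2} = 0
So g(7) = 0.
Heap C is a plain Nim heap of size 18, so its Grundy value is 18.
The value of a disjunctive sum is the nim-sum of the parts.
Combined value = 1 ⊕ 0 ⊕ 18 = 19.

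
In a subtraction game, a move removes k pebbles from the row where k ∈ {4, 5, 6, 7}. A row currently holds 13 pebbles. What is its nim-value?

0

Compute g(0), g(1), … for moves {4, 5, 6, 7}:
k:     0  1  2  3  4  5  6  7  8  9 10 11 12 13
g(k):  0  0  0  0  1  1  1  1  2  2  2  0  0  0
So g(13) = 0.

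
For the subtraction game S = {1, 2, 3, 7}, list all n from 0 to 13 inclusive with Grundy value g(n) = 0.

0, 4, 8, 12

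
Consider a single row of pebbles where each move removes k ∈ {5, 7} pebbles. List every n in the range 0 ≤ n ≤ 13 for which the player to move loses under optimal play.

Grundy values for subtraction set {5, 7}:
k:     0  1  2  3  4  5  6  7  8  9 10 11 12 13
g(k):  0  0  0  0  0  1  1  1  1  1  2  2  0  0
The P-positions (g = 0) in 0..13 are 0, 1, 2, 3, 4, 12, 13.

0, 1, 2, 3, 4, 12, 13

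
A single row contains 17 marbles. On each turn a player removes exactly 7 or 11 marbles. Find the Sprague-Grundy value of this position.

2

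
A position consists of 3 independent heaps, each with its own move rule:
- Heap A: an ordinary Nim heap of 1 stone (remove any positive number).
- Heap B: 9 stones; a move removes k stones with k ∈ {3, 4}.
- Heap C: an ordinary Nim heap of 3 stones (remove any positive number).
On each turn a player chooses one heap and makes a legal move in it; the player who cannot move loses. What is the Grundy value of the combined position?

Heap A is a plain Nim heap of size 1, so its Grundy value is 1.
Build the Grundy sequence for heap B with g(k) = mex{g(k−s) : s ∈ {3, 4}, s ≤ k}:
g(0) = mex{} = 0
g(1) = mex{} = 0
g(2) = mex{} = 0
g(3) = mex{0} = 1
g(4) = mex{0} = 1
g(5) = mex{0} = 1
g(6) = mex{0,1} = 2
g(7) = mex{1} = 0
g(8) = mex{1} = 0
g(9) = mex{1,2} = 0
So g(9) = 0.
Heap C is a plain Nim heap of size 3, so its Grundy value is 3.
By the Sprague-Grundy theorem, the Grundy value of a sum of independent games is the XOR of the component values.
Combined value = 1 XOR 0 XOR 3 = 2.

2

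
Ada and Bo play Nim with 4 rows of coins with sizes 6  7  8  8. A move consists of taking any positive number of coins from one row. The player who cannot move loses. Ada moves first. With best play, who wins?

Ada wins

Nim-sum: 6 XOR 7 XOR 8 XOR 8 = 1.
The nim-sum is 1 ≠ 0, so this is an N-position: the player to move can win; Ada has a winning move.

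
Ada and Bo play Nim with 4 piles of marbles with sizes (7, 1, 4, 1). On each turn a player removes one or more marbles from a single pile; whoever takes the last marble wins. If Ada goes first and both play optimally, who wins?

Ada wins

Compute the nim-sum pairwise:
7 ^ 1 = 6
6 ^ 4 = 2
2 ^ 1 = 3
The nim-sum is 3 ≠ 0, so this is an N-position: the player to move can win; Ada has a winning move.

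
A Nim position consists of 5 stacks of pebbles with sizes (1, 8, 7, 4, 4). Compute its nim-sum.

14

Nim-sum: 1 ^ 8 ^ 7 ^ 4 ^ 4 = 14.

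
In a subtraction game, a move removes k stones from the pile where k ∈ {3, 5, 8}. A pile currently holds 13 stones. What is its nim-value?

Grundy values for subtraction set {3, 5, 8}:
g(0) = mex{} = 0
g(1) = mex{} = 0
g(2) = mex{} = 0
g(3) = mex{0} = 1
g(4) = mex{0} = 1
g(5) = mex{0} = 1
g(6) = mex{0,1} = 2
g(7) = mex{0,1} = 2
g(8) = mex{0,1} = 2
g(9) = mex{0,1,2} = 3
g(10) = mex{0,1,2} = 3
g(11) = mex{1,2} = 0
g(12) = mex{1,2,3} = 0
g(13) = mex{1,2,3} = 0
So g(13) = 0.

0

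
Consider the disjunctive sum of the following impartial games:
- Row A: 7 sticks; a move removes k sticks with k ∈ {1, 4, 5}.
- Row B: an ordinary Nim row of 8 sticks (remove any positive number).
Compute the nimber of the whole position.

11

For row A, compute g(0), g(1), … with moves {1, 4, 5}:
g(0) = mex{} = 0
g(1) = mex{0} = 1
g(2) = mex{1} = 0
g(3) = mex{0} = 1
g(4) = mex{0,1} = 2
g(5) = mex{0,1,2} = 3
g(6) = mex{0,1,3} = 2
g(7) = mex{0,1,2} = 3
So g(7) = 3.
Row B is a plain Nim row of size 8, so its Grundy value is 8.
By the Sprague-Grundy theorem, the Grundy value of a sum of independent games is the XOR of the component values.
Combined value = 3 ⊕ 8 = 11.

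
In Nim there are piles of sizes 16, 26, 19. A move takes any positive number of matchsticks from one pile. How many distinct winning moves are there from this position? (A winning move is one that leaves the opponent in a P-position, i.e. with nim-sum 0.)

3

Nim-sum: 16 ^ 26 ^ 19 = 25.
The overall nim-sum is X = 25. A pile of size p has a winning move iff p XOR X < p (reduce it to p XOR X).
  16: 16 XOR 25 = 9 < 16 — winning move (to 9).
  26: 26 XOR 25 = 3 < 26 — winning move (to 3).
  19: 19 XOR 25 = 10 < 19 — winning move (to 10).
That gives 3 winning moves.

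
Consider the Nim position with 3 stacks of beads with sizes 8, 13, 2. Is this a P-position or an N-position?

N-position

Compute the nim-sum pairwise:
8 XOR 13 = 5
5 XOR 2 = 7
The nim-sum is 7 ≠ 0, so this is an N-position: the player to move can win.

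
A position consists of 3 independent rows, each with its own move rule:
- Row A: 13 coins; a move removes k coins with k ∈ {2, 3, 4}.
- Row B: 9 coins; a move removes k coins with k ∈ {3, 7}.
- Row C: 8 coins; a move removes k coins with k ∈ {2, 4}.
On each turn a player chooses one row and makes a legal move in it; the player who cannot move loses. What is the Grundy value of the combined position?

0

Build the Grundy sequence for row A with g(k) = mex{g(k−s) : s ∈ {2, 3, 4}, s ≤ k}:
k:     0  1  2  3  4  5  6  7  8  9 10 11 12 13
g(k):  0  0  1  1  2  2  0  0  1  1  2  2  0  0
So g(13) = 0.
For row B, compute g(0), g(1), … with moves {3, 7}:
g(0) = mex{} = 0
g(1) = mex{} = 0
g(2) = mex{} = 0
g(3) = mex{0} = 1
g(4) = mex{0} = 1
g(5) = mex{0} = 1
g(6) = mex{1} = 0
g(7) = mex{0,1} = 2
g(8) = mex{0,1} = 2
g(9) = mex{0} = 1
So g(9) = 1.
For row C, compute g(0), g(1), … with moves {2, 4}:
k:     0  1  2  3  4  5  6  7  8
g(k):  0  0  1  1  2  2  0  0  1
So g(8) = 1.
By the Sprague-Grundy theorem, the Grundy value of a sum of independent games is the XOR of the component values.
Combined value = 0 ⊕ 1 ⊕ 1 = 0.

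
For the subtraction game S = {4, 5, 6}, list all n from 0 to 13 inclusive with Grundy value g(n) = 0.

Build the Grundy sequence with g(k) = mex{g(k−s) : s ∈ {4, 5, 6}, s ≤ k}:
k:     0  1  2  3  4  5  6  7  8  9 10 11 12 13
g(k):  0  0  0  0  1  1  1  1  2  2  0  0  0  0
The P-positions (g = 0) in 0..13 are 0, 1, 2, 3, 10, 11, 12, 13.

0, 1, 2, 3, 10, 11, 12, 13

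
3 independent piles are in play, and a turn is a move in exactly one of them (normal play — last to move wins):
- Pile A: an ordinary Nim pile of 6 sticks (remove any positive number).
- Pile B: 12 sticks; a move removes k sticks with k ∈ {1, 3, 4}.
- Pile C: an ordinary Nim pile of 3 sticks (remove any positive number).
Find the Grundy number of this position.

6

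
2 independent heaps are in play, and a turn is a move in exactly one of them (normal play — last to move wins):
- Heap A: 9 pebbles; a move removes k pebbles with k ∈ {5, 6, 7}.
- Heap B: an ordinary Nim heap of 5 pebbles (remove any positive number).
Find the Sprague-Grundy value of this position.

4

Build the Grundy sequence for heap A with g(k) = mex{g(k−s) : s ∈ {5, 6, 7}, s ≤ k}:
g(0) = mex{} = 0
g(1) = mex{} = 0
g(2) = mex{} = 0
g(3) = mex{} = 0
g(4) = mex{} = 0
g(5) = mex{0} = 1
g(6) = mex{0} = 1
g(7) = mex{0} = 1
g(8) = mex{0} = 1
g(9) = mex{0} = 1
So g(9) = 1.
Heap B is a plain Nim heap of size 5, so its Grundy value is 5.
The value of a disjunctive sum is the nim-sum of the parts.
Combined value = 1 XOR 5 = 4.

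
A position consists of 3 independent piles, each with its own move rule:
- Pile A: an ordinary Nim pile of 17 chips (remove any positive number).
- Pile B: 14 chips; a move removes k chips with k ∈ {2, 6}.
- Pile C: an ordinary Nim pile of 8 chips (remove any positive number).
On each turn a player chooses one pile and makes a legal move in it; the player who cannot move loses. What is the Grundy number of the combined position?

Pile A is a plain Nim pile of size 17, so its Grundy value is 17.
For pile B, compute g(0), g(1), … with moves {2, 6}:
g(0) = mex{} = 0
g(1) = mex{} = 0
g(2) = mex{0} = 1
g(3) = mex{0} = 1
g(4) = mex{1} = 0
g(5) = mex{1} = 0
g(6) = mex{0} = 1
g(7) = mex{0} = 1
g(8) = mex{1} = 0
g(9) = mex{1} = 0
g(10) = mex{0} = 1
g(11) = mex{0} = 1
g(12) = mex{1} = 0
g(13) = mex{1} = 0
g(14) = mex{0} = 1
So g(14) = 1.
Pile C is a plain Nim pile of size 8, so its Grundy value is 8.
The value of a disjunctive sum is the nim-sum of the parts.
Combined value = 17 ⊕ 1 ⊕ 8 = 24.

24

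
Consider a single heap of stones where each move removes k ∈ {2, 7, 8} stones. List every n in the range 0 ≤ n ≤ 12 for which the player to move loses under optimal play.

Grundy values for subtraction set {2, 7, 8}:
g(0) = mex{} = 0
g(1) = mex{} = 0
g(2) = mex{0} = 1
g(3) = mex{0} = 1
g(4) = mex{1} = 0
g(5) = mex{1} = 0
g(6) = mex{0} = 1
g(7) = mex{0} = 1
g(8) = mex{0,1} = 2
g(9) = mex{0,1} = 2
g(10) = mex{1,2} = 0
g(11) = mex{0,1,2} = 3
g(12) = mex{0} = 1
The P-positions (g = 0) in 0..12 are 0, 1, 4, 5, 10.

0, 1, 4, 5, 10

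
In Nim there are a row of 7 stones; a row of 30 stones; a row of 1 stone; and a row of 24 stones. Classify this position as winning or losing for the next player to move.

Losing position

Nim-sum: 7 ^ 30 ^ 1 ^ 24 = 0.
The nim-sum is 0, so this is a P-position: the player to move is in a losing position under optimal play.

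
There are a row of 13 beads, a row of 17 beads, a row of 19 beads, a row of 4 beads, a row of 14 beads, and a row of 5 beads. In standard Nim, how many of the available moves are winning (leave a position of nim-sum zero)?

0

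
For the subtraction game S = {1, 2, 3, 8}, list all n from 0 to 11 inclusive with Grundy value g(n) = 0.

0, 4, 9

Build the Grundy sequence with g(k) = mex{g(k−s) : s ∈ {1, 2, 3, 8}, s ≤ k}:
k:     0  1  2  3  4  5  6  7  8  9 10 11
g(k):  0  1  2  3  0  1  2  3  4  0  1  2
The P-positions (g = 0) in 0..11 are 0, 4, 9.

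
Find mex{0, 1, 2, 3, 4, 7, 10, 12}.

The values 0, 1, 2, 3, 4 are all present; 5 is the first non-negative integer missing from the set.

5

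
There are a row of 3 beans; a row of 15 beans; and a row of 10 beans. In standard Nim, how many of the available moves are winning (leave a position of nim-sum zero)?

1

Nim-sum: 3 ⊕ 15 ⊕ 10 = 6.
The overall nim-sum is X = 6. A row of size p has a winning move iff p XOR X < p (reduce it to p XOR X).
  3: 3 XOR 6 = 5 ≥ 3 — no move.
  15: 15 XOR 6 = 9 < 15 — winning move (to 9).
  10: 10 XOR 6 = 12 ≥ 10 — no move.
That gives 1 winning move.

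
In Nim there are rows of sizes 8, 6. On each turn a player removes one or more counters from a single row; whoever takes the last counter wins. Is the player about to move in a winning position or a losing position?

Winning position

Nim-sum: 8 ^ 6 = 14.
The nim-sum is 14 ≠ 0, so this is an N-position: the player to move can win.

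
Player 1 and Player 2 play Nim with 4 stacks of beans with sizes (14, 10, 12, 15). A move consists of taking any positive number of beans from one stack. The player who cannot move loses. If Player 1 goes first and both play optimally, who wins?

Player 1 wins

Compute the nim-sum pairwise:
14 XOR 10 = 4
4 XOR 12 = 8
8 XOR 15 = 7
The nim-sum is 7 ≠ 0, so this is an N-position: the player to move can win; Player 1 has a winning move.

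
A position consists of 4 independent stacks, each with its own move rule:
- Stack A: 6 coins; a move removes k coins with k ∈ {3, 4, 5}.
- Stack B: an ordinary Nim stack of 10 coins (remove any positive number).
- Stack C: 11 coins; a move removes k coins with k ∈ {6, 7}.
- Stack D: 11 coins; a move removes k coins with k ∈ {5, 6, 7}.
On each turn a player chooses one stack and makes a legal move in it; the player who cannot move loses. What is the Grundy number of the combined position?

11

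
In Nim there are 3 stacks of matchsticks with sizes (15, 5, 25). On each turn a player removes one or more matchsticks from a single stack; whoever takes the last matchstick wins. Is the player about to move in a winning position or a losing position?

Nim-sum: 15 XOR 5 XOR 25 = 19.
The nim-sum is 19 ≠ 0, so this is an N-position: the player to move can win.

Winning position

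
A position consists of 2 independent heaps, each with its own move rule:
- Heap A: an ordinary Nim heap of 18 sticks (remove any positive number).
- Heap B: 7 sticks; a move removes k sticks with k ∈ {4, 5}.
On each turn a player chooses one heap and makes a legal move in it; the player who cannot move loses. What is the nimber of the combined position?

Heap A is a plain Nim heap of size 18, so its Grundy value is 18.
Grundy values for heap B (subtraction set {4, 5}):
k:     0  1  2  3  4  5  6  7
g(k):  0  0  0  0  1  1  1  1
So g(7) = 1.
The value of a disjunctive sum is the nim-sum of the parts.
Combined value = 18 ⊕ 1 = 19.

19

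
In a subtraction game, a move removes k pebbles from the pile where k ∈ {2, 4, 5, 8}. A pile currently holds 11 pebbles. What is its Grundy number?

2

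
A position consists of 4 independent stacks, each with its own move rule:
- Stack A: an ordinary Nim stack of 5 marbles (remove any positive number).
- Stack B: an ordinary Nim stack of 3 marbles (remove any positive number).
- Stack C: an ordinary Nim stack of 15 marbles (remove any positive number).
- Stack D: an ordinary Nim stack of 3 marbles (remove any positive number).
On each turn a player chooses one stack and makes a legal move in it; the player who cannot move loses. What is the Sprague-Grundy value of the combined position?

Stack A is a plain Nim stack of size 5, so its Grundy value is 5.
Stack B is a plain Nim stack of size 3, so its Grundy value is 3.
Stack C is a plain Nim stack of size 15, so its Grundy value is 15.
Stack D is a plain Nim stack of size 3, so its Grundy value is 3.
By the Sprague-Grundy theorem, the Grundy value of a sum of independent games is the XOR of the component values.
Combined value = 5 ⊕ 3 ⊕ 15 ⊕ 3 = 10.

10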